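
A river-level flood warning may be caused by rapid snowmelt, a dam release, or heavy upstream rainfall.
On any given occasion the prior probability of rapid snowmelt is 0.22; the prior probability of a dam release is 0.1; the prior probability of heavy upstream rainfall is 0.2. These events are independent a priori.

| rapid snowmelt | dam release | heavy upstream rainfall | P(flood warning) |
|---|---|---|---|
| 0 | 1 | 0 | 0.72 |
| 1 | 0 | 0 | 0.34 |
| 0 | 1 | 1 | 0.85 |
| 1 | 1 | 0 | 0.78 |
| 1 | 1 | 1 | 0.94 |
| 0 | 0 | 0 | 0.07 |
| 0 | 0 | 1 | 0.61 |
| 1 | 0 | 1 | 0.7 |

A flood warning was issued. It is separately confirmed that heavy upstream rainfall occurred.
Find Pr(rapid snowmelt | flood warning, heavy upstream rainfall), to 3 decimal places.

Enumerate the 4 (rapid snowmelt, dam release) configurations and weight by the priors:
  P(flood warning | heavy upstream rainfall) = 0.61×0.78×0.9 + 0.85×0.78×0.1 + 0.7×0.22×0.9 + 0.94×0.22×0.1
        = 0.428220 + 0.066300 + 0.138600 + 0.020680 = 0.653800
The terms with rapid snowmelt present sum to 0.159280, so
  P(rapid snowmelt | flood warning, heavy upstream rainfall) = 0.159280 / 0.653800 ≈ 0.244

Pr(rapid snowmelt | flood warning, heavy upstream rainfall) ≈ 0.244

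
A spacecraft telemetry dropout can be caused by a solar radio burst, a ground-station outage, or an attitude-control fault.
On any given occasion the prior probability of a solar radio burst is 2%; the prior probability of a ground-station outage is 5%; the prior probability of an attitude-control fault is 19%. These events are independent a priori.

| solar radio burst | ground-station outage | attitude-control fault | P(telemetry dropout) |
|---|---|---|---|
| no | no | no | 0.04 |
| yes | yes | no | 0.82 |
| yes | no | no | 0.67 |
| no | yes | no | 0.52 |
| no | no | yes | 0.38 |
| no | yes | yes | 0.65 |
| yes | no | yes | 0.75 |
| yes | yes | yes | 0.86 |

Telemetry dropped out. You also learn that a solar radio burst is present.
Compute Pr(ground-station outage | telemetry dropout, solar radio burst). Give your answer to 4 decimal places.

P(telemetry dropout | solar radio burst) = 0.67*0.95*0.81 + 0.75*0.95*0.19 + 0.82*0.05*0.81 + 0.86*0.05*0.19 = 0.515565 + 0.135375 + 0.033210 + 0.008170 = 0.692320
The ground-station outage-present share is 0.033210 + 0.008170 = 0.041380.
So P(ground-station outage | telemetry dropout, solar radio burst) = 0.041380/0.692320 ≈ 0.0598.

Pr(ground-station outage | telemetry dropout, solar radio burst) ≈ 0.0598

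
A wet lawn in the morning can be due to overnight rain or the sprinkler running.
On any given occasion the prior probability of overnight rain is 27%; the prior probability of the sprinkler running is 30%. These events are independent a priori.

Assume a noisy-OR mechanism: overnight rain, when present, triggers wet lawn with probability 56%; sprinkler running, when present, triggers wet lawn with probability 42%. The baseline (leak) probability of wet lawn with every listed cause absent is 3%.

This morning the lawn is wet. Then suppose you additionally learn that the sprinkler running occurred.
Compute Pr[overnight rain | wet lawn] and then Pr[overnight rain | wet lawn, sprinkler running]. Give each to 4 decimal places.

Under noisy-OR, P(wet lawn | causes) = 1 − (1−0.03)·∏(1−qᵢ) over the active causes.
P(wet lawn) = 0.03·0.73·0.7 + 0.4374·0.73·0.3 + 0.5732·0.27·0.7 + 0.752456·0.27·0.3 = 0.015330 + 0.095791 + 0.108335 + 0.060949 = 0.280405
Of this, 0.169284 comes from 0.108335 + 0.060949 (the overnight rain=true cases).
Hence the posterior is 0.169284/0.280405 ≈ 0.6037.

With the extra evidence:
Enumerate both values of overnight rain and weight by the priors:
  P(wet lawn | sprinkler running) = 0.4374·0.73 + 0.752456·0.27
        = 0.319302 + 0.203163 = 0.522465
Configurations with overnight rain contribute 0.203163, so
  P(overnight rain | wet lawn, sprinkler running) = 0.203163 / 0.522465 ≈ 0.3889
— sprinkler running explains away the evidence for overnight rain.

Pr[overnight rain | wet lawn] ≈ 0.6037; Pr[overnight rain | wet lawn, sprinkler running] ≈ 0.3889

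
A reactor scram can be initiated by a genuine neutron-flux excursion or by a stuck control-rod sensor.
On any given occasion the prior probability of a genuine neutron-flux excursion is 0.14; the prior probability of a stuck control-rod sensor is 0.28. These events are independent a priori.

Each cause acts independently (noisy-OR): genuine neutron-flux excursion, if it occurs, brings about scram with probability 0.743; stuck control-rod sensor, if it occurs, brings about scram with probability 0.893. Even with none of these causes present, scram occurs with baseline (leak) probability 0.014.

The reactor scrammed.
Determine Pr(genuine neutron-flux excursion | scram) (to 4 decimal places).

Pr(genuine neutron-flux excursion | scram) ≈ 0.3360

Under noisy-OR, P(scram | causes) = 1 − (1−0.014)·∏(1−qᵢ) over the active causes.
By total probability over the 4 (genuine neutron-flux excursion, stuck control-rod sensor) configurations:
  P(scram) = 0.014×0.86×0.72 + 0.894498×0.86×0.28 + 0.746598×0.14×0.72 + 0.972886×0.14×0.28
        = 0.008669 + 0.215395 + 0.075257 + 0.038137 = 0.337458
Keeping only the genuine neutron-flux excursion-present terms gives 0.113394, so
  P(genuine neutron-flux excursion | scram) = 0.113394 / 0.337458 ≈ 0.3360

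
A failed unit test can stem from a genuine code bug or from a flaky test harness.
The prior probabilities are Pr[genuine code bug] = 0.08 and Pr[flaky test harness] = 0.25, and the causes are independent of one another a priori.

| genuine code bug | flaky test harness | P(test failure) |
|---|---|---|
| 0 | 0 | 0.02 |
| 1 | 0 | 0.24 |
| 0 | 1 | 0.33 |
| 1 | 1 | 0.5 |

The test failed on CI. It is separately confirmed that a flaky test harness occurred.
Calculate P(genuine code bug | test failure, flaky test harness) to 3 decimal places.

By total probability over both values of genuine code bug:
  P(test failure | flaky test harness) = 0.33*0.92 + 0.5*0.08
        = 0.303600 + 0.040000 = 0.343600
Keeping only the genuine code bug-present terms gives 0.040000, so
  P(genuine code bug | test failure, flaky test harness) = 0.040000 / 0.343600 ≈ 0.116

P(genuine code bug | test failure, flaky test harness) ≈ 0.116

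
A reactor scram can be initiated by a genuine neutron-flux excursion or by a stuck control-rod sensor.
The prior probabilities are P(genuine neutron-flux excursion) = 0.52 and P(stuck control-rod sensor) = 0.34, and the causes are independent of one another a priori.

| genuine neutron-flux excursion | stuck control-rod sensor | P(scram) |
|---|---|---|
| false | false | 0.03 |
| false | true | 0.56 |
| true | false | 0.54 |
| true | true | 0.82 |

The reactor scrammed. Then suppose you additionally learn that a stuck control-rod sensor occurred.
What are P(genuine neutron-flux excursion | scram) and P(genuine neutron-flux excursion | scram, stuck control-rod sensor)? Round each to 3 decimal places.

For the numerator, keep only genuine neutron-flux excursion=true terms: 0.185328 + 0.144976 = 0.330304
Normalizer over all consistent configurations: 0.03×0.48×0.66 + 0.56×0.48×0.34 + 0.54×0.52×0.66 + 0.82×0.52×0.34 = 0.431200
Posterior = 0.330304 / 0.431200 ≈ 0.766

With the extra evidence:
Sum P(scram|·) weighted by the priors over both values of genuine neutron-flux excursion:
  P(scram | stuck control-rod sensor) = 0.56·0.48 + 0.82·0.52
        = 0.268800 + 0.426400 = 0.695200
The terms with genuine neutron-flux excursion present sum to 0.426400, so
  P(genuine neutron-flux excursion | scram, stuck control-rod sensor) = 0.426400 / 0.695200 ≈ 0.613

P(genuine neutron-flux excursion | scram) ≈ 0.766; P(genuine neutron-flux excursion | scram, stuck control-rod sensor) ≈ 0.613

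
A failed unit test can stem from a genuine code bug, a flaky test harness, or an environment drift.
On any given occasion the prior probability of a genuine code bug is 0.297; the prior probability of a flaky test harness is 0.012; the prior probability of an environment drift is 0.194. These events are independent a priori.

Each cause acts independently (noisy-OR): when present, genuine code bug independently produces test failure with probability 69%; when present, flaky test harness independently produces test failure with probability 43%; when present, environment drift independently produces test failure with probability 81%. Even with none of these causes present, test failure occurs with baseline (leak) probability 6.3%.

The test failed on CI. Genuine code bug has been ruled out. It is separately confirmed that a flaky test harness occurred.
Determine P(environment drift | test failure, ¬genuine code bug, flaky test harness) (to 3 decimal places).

P(environment drift | test failure, ¬genuine code bug, flaky test harness) ≈ 0.317

Under noisy-OR, P(test failure | causes) = 1 − (1−0.063)·∏(1−qᵢ) over the active causes.
P(test failure | ¬genuine code bug, flaky test harness) = 0.46591×0.806 + 0.898523×0.194 = 0.375523 + 0.174313 = 0.549836
Of this, 0.174313 comes from 0.898523×0.194 (the environment drift=true cases).
So P(environment drift | test failure, ¬genuine code bug, flaky test harness) = 0.174313/0.549836 ≈ 0.317.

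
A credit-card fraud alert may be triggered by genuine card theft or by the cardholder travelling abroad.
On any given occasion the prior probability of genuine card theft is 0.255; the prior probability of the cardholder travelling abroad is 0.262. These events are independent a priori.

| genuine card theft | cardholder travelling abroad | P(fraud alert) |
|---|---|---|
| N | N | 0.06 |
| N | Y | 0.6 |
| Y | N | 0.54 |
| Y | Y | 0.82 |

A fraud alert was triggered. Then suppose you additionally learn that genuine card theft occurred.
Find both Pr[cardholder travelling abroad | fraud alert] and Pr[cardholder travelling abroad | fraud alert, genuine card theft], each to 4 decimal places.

Numerator (weight on configurations with cardholder travelling abroad): 0.117114 + 0.054784 = 0.171898
Normalizer over all consistent configurations: 0.06*0.745*0.738 + 0.6*0.745*0.262 + 0.54*0.255*0.738 + 0.82*0.255*0.262 = 0.306510
Posterior = 0.171898 / 0.306510 ≈ 0.5608

Now also conditioning on genuine card theft=true:
P(fraud alert | genuine card theft) = 0.54·0.738 + 0.82·0.262 = 0.398520 + 0.214840 = 0.613360
Of this, 0.214840 comes from 0.82·0.262 (the cardholder travelling abroad=true cases).
Hence the posterior is 0.214840/0.613360 ≈ 0.3503.
Conditioning on genuine card theft lowers the posterior on cardholder travelling abroad: the classic explaining-away effect in a common-effect structure.

Pr[cardholder travelling abroad | fraud alert] ≈ 0.5608; Pr[cardholder travelling abroad | fraud alert, genuine card theft] ≈ 0.3503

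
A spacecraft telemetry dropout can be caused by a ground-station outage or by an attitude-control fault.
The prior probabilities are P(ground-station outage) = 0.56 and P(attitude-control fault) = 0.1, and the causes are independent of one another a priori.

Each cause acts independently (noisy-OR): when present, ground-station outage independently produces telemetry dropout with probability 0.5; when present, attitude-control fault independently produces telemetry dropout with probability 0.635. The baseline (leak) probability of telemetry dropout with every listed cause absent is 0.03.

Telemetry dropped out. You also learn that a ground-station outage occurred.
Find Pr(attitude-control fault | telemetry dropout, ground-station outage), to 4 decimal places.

Pr(attitude-control fault | telemetry dropout, ground-station outage) ≈ 0.1508

Under noisy-OR, P(telemetry dropout | causes) = 1 − (1−0.03)·∏(1−qᵢ) over the active causes.
Weight on attitude-control fault=true, given the evidence: 0.822975×0.1 = 0.082298
Denominator P(telemetry dropout | ground-station outage): 0.515×0.9 + 0.822975×0.1 = 0.545798
P(attitude-control fault | telemetry dropout, ground-station outage) = 0.082298/0.545798 ≈ 0.1508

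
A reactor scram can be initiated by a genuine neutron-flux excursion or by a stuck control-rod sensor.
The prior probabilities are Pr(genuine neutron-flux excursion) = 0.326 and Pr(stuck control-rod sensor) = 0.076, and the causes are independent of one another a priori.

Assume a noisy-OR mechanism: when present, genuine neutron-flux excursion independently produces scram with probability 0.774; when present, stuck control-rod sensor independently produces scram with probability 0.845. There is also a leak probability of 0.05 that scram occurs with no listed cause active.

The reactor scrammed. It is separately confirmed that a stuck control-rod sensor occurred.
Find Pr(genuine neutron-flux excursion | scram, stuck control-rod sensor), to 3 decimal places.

Under noisy-OR, P(scram | causes) = 1 − (1−0.05)·∏(1−qᵢ) over the active causes.
For the numerator, keep only genuine neutron-flux excursion=true terms: 0.966722·0.326 = 0.315151
Denominator P(scram | stuck control-rod sensor): 0.85275·0.674 + 0.966722·0.326 = 0.889905
Posterior = 0.315151 / 0.889905 ≈ 0.354

Pr(genuine neutron-flux excursion | scram, stuck control-rod sensor) ≈ 0.354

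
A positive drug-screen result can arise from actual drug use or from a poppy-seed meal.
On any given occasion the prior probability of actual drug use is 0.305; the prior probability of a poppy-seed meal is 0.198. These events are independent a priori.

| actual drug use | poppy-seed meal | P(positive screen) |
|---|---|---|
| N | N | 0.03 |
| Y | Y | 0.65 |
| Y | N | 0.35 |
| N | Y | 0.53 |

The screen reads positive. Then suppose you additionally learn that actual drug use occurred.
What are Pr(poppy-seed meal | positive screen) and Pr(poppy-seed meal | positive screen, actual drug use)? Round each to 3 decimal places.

P(positive screen) = 0.03·0.695·0.802 + 0.53·0.695·0.198 + 0.35·0.305·0.802 + 0.65·0.305·0.198 = 0.016722 + 0.072933 + 0.085614 + 0.039254 = 0.214523
Restricting to configurations with poppy-seed meal present: 0.072933 + 0.039254 = 0.112187.
So P(poppy-seed meal | positive screen) = 0.112187/0.214523 ≈ 0.523.

Now also conditioning on actual drug use=true:
Enumerate both values of poppy-seed meal and weight by the priors:
  P(positive screen | actual drug use) = 0.35·0.802 + 0.65·0.198
        = 0.280700 + 0.128700 = 0.409400
Configurations with poppy-seed meal contribute 0.128700, so
  P(poppy-seed meal | positive screen, actual drug use) = 0.128700 / 0.409400 ≈ 0.314

Pr(poppy-seed meal | positive screen) ≈ 0.523; Pr(poppy-seed meal | positive screen, actual drug use) ≈ 0.314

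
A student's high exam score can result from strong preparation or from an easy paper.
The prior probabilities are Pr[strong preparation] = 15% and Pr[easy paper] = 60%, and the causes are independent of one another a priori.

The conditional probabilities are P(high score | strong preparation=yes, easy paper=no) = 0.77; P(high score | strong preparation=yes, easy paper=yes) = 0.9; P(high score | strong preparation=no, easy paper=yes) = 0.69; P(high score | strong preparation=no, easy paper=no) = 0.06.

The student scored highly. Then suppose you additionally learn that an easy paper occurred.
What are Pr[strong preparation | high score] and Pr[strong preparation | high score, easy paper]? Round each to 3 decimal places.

Sum P(high score|·) weighted by the priors over the 4 (strong preparation, easy paper) configurations:
  P(high score) = 0.06*0.85*0.4 + 0.69*0.85*0.6 + 0.77*0.15*0.4 + 0.9*0.15*0.6
        = 0.020400 + 0.351900 + 0.046200 + 0.081000 = 0.499500
Configurations with strong preparation contribute 0.127200, so
  P(strong preparation | high score) = 0.127200 / 0.499500 ≈ 0.255

With the extra evidence:
P(high score | easy paper) = 0.69*0.85 + 0.9*0.15 = 0.586500 + 0.135000 = 0.721500
The strong preparation-present share is 0.9*0.15 = 0.135000.
P(strong preparation | high score, easy paper) = 0.135000 / 0.721500 ≈ 0.187
This is intercausal reasoning (explaining away): once easy paper accounts for the high score, strong preparation becomes less likely.

Pr[strong preparation | high score] ≈ 0.255; Pr[strong preparation | high score, easy paper] ≈ 0.187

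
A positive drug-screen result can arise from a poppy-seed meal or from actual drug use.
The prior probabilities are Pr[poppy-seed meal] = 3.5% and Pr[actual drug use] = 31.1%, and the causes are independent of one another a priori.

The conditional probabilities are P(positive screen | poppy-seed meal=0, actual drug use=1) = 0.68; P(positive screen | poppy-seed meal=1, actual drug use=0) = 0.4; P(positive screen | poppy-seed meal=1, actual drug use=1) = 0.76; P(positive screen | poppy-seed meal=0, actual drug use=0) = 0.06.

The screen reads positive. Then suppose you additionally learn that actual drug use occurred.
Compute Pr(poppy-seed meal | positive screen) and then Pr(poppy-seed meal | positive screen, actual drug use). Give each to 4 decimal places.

Pr(poppy-seed meal | positive screen) ≈ 0.0684; Pr(poppy-seed meal | positive screen, actual drug use) ≈ 0.0390

P(positive screen) = 0.06*0.965*0.689 + 0.68*0.965*0.311 + 0.4*0.035*0.689 + 0.76*0.035*0.311 = 0.039893 + 0.204078 + 0.009646 + 0.008273 = 0.261890
Restricting to configurations with poppy-seed meal present: 0.009646 + 0.008273 = 0.017919.
P(poppy-seed meal | positive screen) = 0.017919 / 0.261890 ≈ 0.0684

Now also conditioning on actual drug use=true:
P(positive screen | actual drug use) = 0.68*0.965 + 0.76*0.035 = 0.656200 + 0.026600 = 0.682800
Restricting to configurations with poppy-seed meal present: 0.76*0.035 = 0.026600.
P(poppy-seed meal | positive screen, actual drug use) = 0.026600 / 0.682800 ≈ 0.0390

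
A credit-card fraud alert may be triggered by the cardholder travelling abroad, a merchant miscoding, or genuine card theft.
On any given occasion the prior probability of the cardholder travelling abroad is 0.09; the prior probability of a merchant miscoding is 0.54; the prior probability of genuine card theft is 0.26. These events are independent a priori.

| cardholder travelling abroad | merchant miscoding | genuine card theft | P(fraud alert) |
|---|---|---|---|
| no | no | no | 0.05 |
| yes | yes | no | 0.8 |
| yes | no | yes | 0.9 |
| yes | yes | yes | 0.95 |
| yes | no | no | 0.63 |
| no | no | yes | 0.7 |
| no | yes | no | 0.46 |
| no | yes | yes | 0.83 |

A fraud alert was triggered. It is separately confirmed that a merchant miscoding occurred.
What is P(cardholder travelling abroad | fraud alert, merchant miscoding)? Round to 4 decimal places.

P(fraud alert | merchant miscoding) = 0.46*0.91*0.74 + 0.83*0.91*0.26 + 0.8*0.09*0.74 + 0.95*0.09*0.26 = 0.309764 + 0.196378 + 0.053280 + 0.022230 = 0.581652
The cardholder travelling abroad-present share is 0.053280 + 0.022230 = 0.075510.
So P(cardholder travelling abroad | fraud alert, merchant miscoding) = 0.075510/0.581652 ≈ 0.1298.

P(cardholder travelling abroad | fraud alert, merchant miscoding) ≈ 0.1298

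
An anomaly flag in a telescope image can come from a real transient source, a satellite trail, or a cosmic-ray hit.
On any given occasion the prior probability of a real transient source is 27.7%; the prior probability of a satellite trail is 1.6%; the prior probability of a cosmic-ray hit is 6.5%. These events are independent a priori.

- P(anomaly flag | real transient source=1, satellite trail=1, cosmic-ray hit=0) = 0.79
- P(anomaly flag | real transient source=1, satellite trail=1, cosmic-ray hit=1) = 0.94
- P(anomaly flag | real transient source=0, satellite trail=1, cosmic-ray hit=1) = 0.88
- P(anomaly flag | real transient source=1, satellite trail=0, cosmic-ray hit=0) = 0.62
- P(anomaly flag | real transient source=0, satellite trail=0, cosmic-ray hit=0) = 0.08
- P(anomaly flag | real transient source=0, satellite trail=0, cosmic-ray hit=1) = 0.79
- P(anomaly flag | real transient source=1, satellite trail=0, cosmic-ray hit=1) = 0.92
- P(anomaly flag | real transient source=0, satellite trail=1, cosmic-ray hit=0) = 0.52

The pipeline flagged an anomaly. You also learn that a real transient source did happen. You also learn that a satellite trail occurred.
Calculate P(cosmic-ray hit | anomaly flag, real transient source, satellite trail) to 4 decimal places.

Sum P(anomaly flag|·) weighted by the priors over both values of cosmic-ray hit:
  P(anomaly flag | real transient source, satellite trail) = 0.79·0.935 + 0.94·0.065
        = 0.738650 + 0.061100 = 0.799750
The terms with cosmic-ray hit present sum to 0.061100, so
  P(cosmic-ray hit | anomaly flag, real transient source, satellite trail) = 0.061100 / 0.799750 ≈ 0.0764

P(cosmic-ray hit | anomaly flag, real transient source, satellite trail) ≈ 0.0764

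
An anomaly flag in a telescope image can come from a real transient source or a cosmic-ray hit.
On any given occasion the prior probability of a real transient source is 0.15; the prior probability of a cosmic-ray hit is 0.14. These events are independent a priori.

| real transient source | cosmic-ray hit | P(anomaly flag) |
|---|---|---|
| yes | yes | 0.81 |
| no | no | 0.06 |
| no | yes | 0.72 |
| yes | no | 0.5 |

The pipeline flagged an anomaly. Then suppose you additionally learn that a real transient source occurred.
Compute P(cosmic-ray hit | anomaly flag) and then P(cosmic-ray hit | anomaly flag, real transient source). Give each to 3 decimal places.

By total probability over the 4 (real transient source, cosmic-ray hit) configurations:
  P(anomaly flag) = 0.06×0.85×0.86 + 0.72×0.85×0.14 + 0.5×0.15×0.86 + 0.81×0.15×0.14
        = 0.043860 + 0.085680 + 0.064500 + 0.017010 = 0.211050
The terms with cosmic-ray hit present sum to 0.102690, so
  P(cosmic-ray hit | anomaly flag) = 0.102690 / 0.211050 ≈ 0.487

Now condition on the additional information:
Numerator (weight on configurations with cosmic-ray hit): 0.81*0.14 = 0.113400
The normalizing constant is 0.5*0.86 + 0.81*0.14 = 0.543400
Posterior = 0.113400 / 0.543400 ≈ 0.209
— real transient source explains away the evidence for cosmic-ray hit.

P(cosmic-ray hit | anomaly flag) ≈ 0.487; P(cosmic-ray hit | anomaly flag, real transient source) ≈ 0.209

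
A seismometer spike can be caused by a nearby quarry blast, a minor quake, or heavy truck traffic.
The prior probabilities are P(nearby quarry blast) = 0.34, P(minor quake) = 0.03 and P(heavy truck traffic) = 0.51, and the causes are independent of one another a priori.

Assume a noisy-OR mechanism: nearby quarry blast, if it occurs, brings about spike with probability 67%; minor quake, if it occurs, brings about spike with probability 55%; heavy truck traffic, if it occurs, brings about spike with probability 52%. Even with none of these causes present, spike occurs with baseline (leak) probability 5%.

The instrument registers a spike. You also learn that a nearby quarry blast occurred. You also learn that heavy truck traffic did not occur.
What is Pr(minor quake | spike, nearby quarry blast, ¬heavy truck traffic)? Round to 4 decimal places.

Pr(minor quake | spike, nearby quarry blast, ¬heavy truck traffic) ≈ 0.0373

Under noisy-OR, P(spike | causes) = 1 − (1−0.05)·∏(1−qᵢ) over the active causes.
P(spike | nearby quarry blast, ¬heavy truck traffic) = 0.6865*0.97 + 0.858925*0.03 = 0.665905 + 0.025768 = 0.691673
Restricting to configurations with minor quake present: 0.858925*0.03 = 0.025768.
Hence the posterior is 0.025768/0.691673 ≈ 0.0373.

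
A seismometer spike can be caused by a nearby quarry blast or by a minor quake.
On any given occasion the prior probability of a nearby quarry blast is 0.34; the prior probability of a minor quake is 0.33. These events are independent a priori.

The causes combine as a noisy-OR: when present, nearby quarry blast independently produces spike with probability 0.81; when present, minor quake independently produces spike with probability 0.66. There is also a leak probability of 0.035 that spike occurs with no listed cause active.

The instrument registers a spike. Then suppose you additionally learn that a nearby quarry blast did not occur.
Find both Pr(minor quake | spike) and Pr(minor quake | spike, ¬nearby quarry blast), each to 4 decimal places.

Under noisy-OR, P(spike | causes) = 1 − (1−0.035)·∏(1−qᵢ) over the active causes.
Numerator (weight on configurations with minor quake): 0.146340 + 0.105206 = 0.251546
Denominator P(spike): 0.035×0.66×0.67 + 0.6719×0.66×0.33 + 0.81665×0.34×0.67 + 0.937661×0.34×0.33 = 0.453056
P(minor quake | spike) = 0.251546/0.453056 ≈ 0.5552

Now also conditioning on nearby quarry blast≠true:
Sum P(spike|·) weighted by the priors over both values of minor quake:
  P(spike | ¬nearby quarry blast) = 0.035·0.67 + 0.6719·0.33
        = 0.023450 + 0.221727 = 0.245177
Configurations with minor quake contribute 0.221727, so
  P(minor quake | spike, ¬nearby quarry blast) = 0.221727 / 0.245177 ≈ 0.9044
With nearby quarry blast excluded, minor quake must carry more of the explanatory weight for the spike.

Pr(minor quake | spike) ≈ 0.5552; Pr(minor quake | spike, ¬nearby quarry blast) ≈ 0.9044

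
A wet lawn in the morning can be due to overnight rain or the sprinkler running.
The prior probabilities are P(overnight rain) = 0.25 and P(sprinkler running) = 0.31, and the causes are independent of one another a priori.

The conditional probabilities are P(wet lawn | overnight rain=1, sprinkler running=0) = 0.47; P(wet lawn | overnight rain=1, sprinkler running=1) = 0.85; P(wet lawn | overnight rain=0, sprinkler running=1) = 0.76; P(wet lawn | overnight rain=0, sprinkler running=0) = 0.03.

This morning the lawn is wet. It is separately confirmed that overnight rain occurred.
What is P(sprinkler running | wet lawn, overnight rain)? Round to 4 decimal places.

P(sprinkler running | wet lawn, overnight rain) ≈ 0.4483

P(wet lawn | overnight rain) = 0.47×0.69 + 0.85×0.31 = 0.324300 + 0.263500 = 0.587800
The sprinkler running-present share is 0.85×0.31 = 0.263500.
P(sprinkler running | wet lawn, overnight rain) = 0.263500 / 0.587800 ≈ 0.4483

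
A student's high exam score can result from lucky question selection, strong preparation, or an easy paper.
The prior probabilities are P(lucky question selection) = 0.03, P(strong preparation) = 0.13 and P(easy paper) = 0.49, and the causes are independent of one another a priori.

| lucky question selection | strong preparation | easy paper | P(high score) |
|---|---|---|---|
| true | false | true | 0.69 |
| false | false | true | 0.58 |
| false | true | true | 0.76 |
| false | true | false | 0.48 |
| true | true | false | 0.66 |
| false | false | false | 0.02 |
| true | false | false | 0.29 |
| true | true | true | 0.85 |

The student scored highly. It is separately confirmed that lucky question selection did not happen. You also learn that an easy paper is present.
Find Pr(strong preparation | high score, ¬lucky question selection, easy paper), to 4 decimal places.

For the numerator, keep only strong preparation=true terms: 0.76×0.13 = 0.098800
Normalizer over all consistent configurations: 0.58×0.87 + 0.76×0.13 = 0.603400
P(strong preparation | high score, ¬lucky question selection, easy paper) = 0.098800/0.603400 ≈ 0.1637

Pr(strong preparation | high score, ¬lucky question selection, easy paper) ≈ 0.1637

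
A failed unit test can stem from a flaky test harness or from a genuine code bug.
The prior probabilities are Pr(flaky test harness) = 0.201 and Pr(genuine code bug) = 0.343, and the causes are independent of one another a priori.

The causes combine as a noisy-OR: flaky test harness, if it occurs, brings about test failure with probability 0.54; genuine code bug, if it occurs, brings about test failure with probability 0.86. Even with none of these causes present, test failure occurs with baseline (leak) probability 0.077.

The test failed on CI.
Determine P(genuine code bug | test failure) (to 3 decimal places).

P(genuine code bug | test failure) ≈ 0.723

Under noisy-OR, P(test failure | causes) = 1 − (1−0.077)·∏(1−qᵢ) over the active causes.
Numerator (weight on configurations with genuine code bug): 0.238643 + 0.064845 = 0.303488
Normalizer over all consistent configurations: 0.077·0.799·0.657 + 0.87078·0.799·0.343 + 0.57542·0.201·0.657 + 0.940559·0.201·0.343 = 0.419897
Posterior = 0.303488 / 0.419897 ≈ 0.723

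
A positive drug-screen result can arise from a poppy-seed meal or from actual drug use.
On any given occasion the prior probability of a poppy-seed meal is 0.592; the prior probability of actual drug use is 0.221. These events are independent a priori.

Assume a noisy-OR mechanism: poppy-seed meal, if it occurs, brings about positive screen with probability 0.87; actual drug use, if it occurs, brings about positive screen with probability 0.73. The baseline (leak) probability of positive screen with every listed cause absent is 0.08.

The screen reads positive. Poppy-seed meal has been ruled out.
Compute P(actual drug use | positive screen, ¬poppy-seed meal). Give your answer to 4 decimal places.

Under noisy-OR, P(positive screen | causes) = 1 − (1−0.08)·∏(1−qᵢ) over the active causes.
Weight on actual drug use=true, given the evidence: 0.7516*0.221 = 0.166104
Normalizer over all consistent configurations: 0.08*0.779 + 0.7516*0.221 = 0.228424
P(actual drug use | positive screen, ¬poppy-seed meal) = 0.166104/0.228424 ≈ 0.7272

P(actual drug use | positive screen, ¬poppy-seed meal) ≈ 0.7272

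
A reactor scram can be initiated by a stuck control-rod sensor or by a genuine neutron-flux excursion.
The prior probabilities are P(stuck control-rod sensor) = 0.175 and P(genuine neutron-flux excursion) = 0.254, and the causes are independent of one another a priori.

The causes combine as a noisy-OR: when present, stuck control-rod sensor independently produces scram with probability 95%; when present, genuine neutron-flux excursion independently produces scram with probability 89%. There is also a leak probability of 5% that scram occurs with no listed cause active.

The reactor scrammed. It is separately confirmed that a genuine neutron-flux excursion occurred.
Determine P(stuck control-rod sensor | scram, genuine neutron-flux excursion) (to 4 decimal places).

P(stuck control-rod sensor | scram, genuine neutron-flux excursion) ≈ 0.1907

Under noisy-OR, P(scram | causes) = 1 − (1−0.05)·∏(1−qᵢ) over the active causes.
Enumerate both values of stuck control-rod sensor and weight by the priors:
  P(scram | genuine neutron-flux excursion) = 0.8955*0.825 + 0.994775*0.175
        = 0.738787 + 0.174086 = 0.912873
Keeping only the stuck control-rod sensor-present terms gives 0.174086, so
  P(stuck control-rod sensor | scram, genuine neutron-flux excursion) = 0.174086 / 0.912873 ≈ 0.1907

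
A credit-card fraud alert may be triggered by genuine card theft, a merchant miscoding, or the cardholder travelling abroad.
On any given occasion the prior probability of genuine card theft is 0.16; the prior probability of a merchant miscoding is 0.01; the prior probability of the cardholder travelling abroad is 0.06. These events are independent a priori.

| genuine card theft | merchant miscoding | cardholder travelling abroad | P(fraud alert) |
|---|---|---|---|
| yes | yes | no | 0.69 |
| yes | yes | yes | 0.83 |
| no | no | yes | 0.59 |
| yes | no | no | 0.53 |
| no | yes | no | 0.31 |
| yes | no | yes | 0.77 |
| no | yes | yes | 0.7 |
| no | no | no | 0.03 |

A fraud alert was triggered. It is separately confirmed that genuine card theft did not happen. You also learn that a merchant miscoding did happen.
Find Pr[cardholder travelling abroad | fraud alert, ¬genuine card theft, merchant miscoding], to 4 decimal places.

Pr[cardholder travelling abroad | fraud alert, ¬genuine card theft, merchant miscoding] ≈ 0.1260

Weight on cardholder travelling abroad=true, given the evidence: 0.7·0.06 = 0.042000
Denominator P(fraud alert | ¬genuine card theft, merchant miscoding): 0.31·0.94 + 0.7·0.06 = 0.333400
Posterior = 0.042000 / 0.333400 ≈ 0.1260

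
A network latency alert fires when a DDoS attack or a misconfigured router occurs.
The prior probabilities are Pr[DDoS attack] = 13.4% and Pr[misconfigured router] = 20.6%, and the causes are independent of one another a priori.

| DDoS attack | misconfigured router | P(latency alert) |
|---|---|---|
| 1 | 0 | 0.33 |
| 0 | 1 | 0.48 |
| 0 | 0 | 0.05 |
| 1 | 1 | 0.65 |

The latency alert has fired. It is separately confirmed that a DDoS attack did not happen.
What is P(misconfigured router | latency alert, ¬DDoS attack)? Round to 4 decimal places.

P(misconfigured router | latency alert, ¬DDoS attack) ≈ 0.7135

P(latency alert | ¬DDoS attack) = 0.05*0.794 + 0.48*0.206 = 0.039700 + 0.098880 = 0.138580
Restricting to configurations with misconfigured router present: 0.48*0.206 = 0.098880.
P(misconfigured router | latency alert, ¬DDoS attack) = 0.098880 / 0.138580 ≈ 0.7135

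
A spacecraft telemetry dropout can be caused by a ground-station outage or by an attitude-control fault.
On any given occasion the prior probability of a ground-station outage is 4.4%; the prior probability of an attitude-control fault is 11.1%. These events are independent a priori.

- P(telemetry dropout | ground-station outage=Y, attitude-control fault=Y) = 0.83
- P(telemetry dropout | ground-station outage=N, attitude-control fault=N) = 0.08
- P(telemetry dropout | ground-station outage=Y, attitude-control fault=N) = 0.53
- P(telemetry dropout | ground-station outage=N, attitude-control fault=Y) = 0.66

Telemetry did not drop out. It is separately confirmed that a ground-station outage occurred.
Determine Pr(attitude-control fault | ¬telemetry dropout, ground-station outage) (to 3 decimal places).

For the numerator, keep only attitude-control fault=true terms: 0.17·0.111 = 0.018870
The normalizing constant is 0.47·0.889 + 0.17·0.111 = 0.436700
Posterior = 0.018870 / 0.436700 ≈ 0.043

Pr(attitude-control fault | ¬telemetry dropout, ground-station outage) ≈ 0.043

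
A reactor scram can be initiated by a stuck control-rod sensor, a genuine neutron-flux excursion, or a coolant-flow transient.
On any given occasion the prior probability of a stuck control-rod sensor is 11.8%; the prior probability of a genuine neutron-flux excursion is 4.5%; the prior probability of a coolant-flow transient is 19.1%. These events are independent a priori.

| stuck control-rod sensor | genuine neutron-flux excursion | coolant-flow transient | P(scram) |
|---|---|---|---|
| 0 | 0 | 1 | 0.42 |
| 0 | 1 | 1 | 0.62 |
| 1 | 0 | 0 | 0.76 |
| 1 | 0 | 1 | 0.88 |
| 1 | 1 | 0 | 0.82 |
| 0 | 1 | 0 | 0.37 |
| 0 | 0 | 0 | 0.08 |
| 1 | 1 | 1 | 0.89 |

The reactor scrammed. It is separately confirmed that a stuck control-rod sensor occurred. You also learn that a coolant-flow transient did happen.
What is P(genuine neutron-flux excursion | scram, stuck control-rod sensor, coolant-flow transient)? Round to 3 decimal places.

P(scram | stuck control-rod sensor, coolant-flow transient) = 0.88×0.955 + 0.89×0.045 = 0.840400 + 0.040050 = 0.880450
Of this, 0.040050 comes from 0.89×0.045 (the genuine neutron-flux excursion=true cases).
Hence the posterior is 0.040050/0.880450 ≈ 0.045.

P(genuine neutron-flux excursion | scram, stuck control-rod sensor, coolant-flow transient) ≈ 0.045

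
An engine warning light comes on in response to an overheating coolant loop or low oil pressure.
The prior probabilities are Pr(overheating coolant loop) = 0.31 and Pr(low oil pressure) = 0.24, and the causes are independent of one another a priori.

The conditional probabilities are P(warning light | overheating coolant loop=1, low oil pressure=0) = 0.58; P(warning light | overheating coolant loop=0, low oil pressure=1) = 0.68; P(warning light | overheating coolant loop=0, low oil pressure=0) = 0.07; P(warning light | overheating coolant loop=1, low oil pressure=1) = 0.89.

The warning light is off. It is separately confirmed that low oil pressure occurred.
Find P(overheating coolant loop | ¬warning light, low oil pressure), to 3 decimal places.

P(overheating coolant loop | ¬warning light, low oil pressure) ≈ 0.134

By total probability over both values of overheating coolant loop:
  P(¬warning light | low oil pressure) = 0.32×0.69 + 0.11×0.31
        = 0.220800 + 0.034100 = 0.254900
The terms with overheating coolant loop present sum to 0.034100, so
  P(overheating coolant loop | ¬warning light, low oil pressure) = 0.034100 / 0.254900 ≈ 0.134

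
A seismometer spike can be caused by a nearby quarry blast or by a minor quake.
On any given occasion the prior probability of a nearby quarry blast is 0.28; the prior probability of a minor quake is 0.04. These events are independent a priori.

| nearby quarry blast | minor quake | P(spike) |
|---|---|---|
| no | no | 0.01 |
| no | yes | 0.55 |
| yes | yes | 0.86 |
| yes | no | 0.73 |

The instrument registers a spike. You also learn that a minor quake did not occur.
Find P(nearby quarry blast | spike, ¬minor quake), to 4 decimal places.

By total probability over both values of nearby quarry blast:
  P(spike | ¬minor quake) = 0.01*0.72 + 0.73*0.28
        = 0.007200 + 0.204400 = 0.211600
Configurations with nearby quarry blast contribute 0.204400, so
  P(nearby quarry blast | spike, ¬minor quake) = 0.204400 / 0.211600 ≈ 0.9660

P(nearby quarry blast | spike, ¬minor quake) ≈ 0.9660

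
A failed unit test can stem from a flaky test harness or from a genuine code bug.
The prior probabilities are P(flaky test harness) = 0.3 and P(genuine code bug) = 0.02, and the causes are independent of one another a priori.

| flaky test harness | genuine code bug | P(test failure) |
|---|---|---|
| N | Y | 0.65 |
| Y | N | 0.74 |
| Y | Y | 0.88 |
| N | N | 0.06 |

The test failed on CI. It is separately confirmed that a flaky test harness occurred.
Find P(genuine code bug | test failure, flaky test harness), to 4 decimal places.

P(genuine code bug | test failure, flaky test harness) ≈ 0.0237

By total probability over both values of genuine code bug:
  P(test failure | flaky test harness) = 0.74×0.98 + 0.88×0.02
        = 0.725200 + 0.017600 = 0.742800
The terms with genuine code bug present sum to 0.017600, so
  P(genuine code bug | test failure, flaky test harness) = 0.017600 / 0.742800 ≈ 0.0237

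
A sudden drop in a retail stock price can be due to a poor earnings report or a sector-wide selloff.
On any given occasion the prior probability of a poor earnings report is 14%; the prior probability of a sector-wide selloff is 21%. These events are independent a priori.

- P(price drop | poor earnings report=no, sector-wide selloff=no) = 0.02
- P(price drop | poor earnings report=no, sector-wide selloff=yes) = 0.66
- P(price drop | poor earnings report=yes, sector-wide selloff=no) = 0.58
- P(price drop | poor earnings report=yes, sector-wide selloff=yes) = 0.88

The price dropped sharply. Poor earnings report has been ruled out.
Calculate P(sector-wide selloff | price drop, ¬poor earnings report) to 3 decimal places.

P(price drop | ¬poor earnings report) = 0.02·0.79 + 0.66·0.21 = 0.015800 + 0.138600 = 0.154400
Restricting to configurations with sector-wide selloff present: 0.66·0.21 = 0.138600.
Hence the posterior is 0.138600/0.154400 ≈ 0.898.

P(sector-wide selloff | price drop, ¬poor earnings report) ≈ 0.898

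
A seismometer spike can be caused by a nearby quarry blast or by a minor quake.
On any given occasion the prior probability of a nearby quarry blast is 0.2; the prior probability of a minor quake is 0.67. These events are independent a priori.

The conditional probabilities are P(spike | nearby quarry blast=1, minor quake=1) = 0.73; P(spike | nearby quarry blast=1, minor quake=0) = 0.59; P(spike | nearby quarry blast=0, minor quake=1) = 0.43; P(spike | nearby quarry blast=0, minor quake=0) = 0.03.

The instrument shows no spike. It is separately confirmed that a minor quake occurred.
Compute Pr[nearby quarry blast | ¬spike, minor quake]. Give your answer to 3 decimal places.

Pr[nearby quarry blast | ¬spike, minor quake] ≈ 0.106

Numerator (weight on configurations with nearby quarry blast): 0.27*0.2 = 0.054000
Normalizer over all consistent configurations: 0.57*0.8 + 0.27*0.2 = 0.510000
P(nearby quarry blast | ¬spike, minor quake) = 0.054000/0.510000 ≈ 0.106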